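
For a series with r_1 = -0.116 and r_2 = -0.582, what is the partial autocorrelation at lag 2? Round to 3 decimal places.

-0.604

φ_{22} = (r_2 − r_1²) / (1 − r_1²)
r_1² = (-0.116)² = 0.013456
Numerator = -0.582 − 0.0135 = -0.5955; denominator = 1 − 0.0135 = 0.9865
φ_{22} = -0.5955 / 0.9865 = -0.604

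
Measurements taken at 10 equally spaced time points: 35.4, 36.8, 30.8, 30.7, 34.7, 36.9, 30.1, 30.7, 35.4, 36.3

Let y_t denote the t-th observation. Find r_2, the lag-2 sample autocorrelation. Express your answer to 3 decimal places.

-0.732

Mean ȳ = (35.4 + 36.8 + 30.8 + 30.7 + 34.7 + 36.9 + 30.1 + 30.7 + 35.4 + 36.3)/10 = 33.7800
Numerator Σ_{t=1}^{8}(y_t−ȳ)(y_{t+2}−ȳ) = -53.1988
Denominator Σ(y_t−ȳ)² = 72.6960
r_2 = -53.1988 / 72.6960 = -0.732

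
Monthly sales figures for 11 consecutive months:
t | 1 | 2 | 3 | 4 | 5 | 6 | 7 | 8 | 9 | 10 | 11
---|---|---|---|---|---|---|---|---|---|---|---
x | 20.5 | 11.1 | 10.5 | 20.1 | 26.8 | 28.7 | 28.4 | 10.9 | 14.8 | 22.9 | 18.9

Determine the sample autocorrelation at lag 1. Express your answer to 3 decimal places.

Mean x̄ = (20.5 + 11.1 + 10.5 + 20.1 + 26.8 + 28.7 + 28.4 + 10.9 + 14.8 + 22.9 + 18.9)/11 = 19.4182
Numerator Σ_{t=1}^{10}(x_t−x̄)(x_{t+1}−x̄) = 160.9669
Denominator Σ(x_t−x̄)² = 477.9564
r_1 = 160.9669 / 477.9564 = 0.337

0.337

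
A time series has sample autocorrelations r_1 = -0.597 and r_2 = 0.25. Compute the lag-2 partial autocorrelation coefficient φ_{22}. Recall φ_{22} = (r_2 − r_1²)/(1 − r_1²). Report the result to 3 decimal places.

φ_{22} = (r_2 − r_1²) / (1 − r_1²)
r_1² = (-0.597)² = 0.356409
Numerator = 0.25 − 0.3564 = -0.1064; denominator = 1 − 0.3564 = 0.6436
φ_{22} = -0.1064 / 0.6436 = -0.165

-0.165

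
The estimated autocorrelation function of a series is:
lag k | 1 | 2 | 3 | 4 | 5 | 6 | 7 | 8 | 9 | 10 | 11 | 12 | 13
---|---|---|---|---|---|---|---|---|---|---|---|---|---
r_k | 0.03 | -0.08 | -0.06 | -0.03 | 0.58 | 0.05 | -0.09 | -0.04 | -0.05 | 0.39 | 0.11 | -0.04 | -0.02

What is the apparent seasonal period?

The largest autocorrelation is r_5 = 0.58, with a weaker echo at lag 10 (0.39); the remaining lags stay at or below 0.11.
The dominant spike at lag 5 indicates a seasonal period of 5.

5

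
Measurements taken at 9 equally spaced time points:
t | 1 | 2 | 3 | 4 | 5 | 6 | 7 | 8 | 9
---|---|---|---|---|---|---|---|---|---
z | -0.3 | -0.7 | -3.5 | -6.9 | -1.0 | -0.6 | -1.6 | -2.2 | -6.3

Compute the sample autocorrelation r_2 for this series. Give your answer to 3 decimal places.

Mean z̄ = (-0.3 − 0.7 − 3.5 − 6.9 − 1.0 − 0.6 − 1.6 − 2.2 − 6.3)/9 = -2.5667
Σ(z_t−z̄)(z_{t+2}−z̄) = (-2.1156) + (-8.0889) + (-1.4622) + (-8.5222) + (1.5144) + (0.7211) + (-3.6089) = -21.5622
Denominator Σ(z_t−z̄)² = 49.6000
r_2 = -21.5622 / 49.6000 = -0.435

-0.435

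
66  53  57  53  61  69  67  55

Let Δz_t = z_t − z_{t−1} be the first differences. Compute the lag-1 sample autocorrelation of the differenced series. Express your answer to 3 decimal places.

-0.018

First differences Δz: -13, 4, -4, 8, 8, -2, -12
Mean of differences = -1.5714
Numerator Σ(Δz_t−Δz̄)(Δz_{t+1}−Δz̄) = -8.4694
Denominator Σ(Δz_t−Δz̄)² = 459.7143
r_1(Δz) = -8.4694 / 459.7143 = -0.018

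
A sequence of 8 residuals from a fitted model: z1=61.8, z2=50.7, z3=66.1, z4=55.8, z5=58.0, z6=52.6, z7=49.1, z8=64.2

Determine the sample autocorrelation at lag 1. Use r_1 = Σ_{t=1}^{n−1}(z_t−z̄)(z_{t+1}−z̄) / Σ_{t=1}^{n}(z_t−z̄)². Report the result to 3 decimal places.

Mean z̄ = (61.8 + 50.7 + 66.1 + 55.8 + 58.0 + 52.6 + 49.1 + 64.2)/8 = 57.2875
Deviations from mean: 4.5125, -6.5875, 8.8125, -1.4875, 0.7125, -4.6875, -8.1875, 6.9125
Σ(z_t−z̄)(z_{t+1}−z̄) = (-29.7261) + (-58.0523) + (-13.1086) + (-1.0598) + (-3.3398) + (38.3789) + (-56.5961) = -123.5039
Denominator Σ(z_t−z̄)² = 280.9288
r_1 = -123.5039 / 280.9288 = -0.440

-0.440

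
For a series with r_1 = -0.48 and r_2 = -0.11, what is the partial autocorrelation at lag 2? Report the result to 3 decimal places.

φ_{22} = (r_2 − r_1²) / (1 − r_1²)
r_1² = (-0.48)² = 0.2304
Numerator = -0.11 − 0.2304 = -0.3404; denominator = 1 − 0.2304 = 0.7696
φ_{22} = -0.3404 / 0.7696 = -0.442

-0.442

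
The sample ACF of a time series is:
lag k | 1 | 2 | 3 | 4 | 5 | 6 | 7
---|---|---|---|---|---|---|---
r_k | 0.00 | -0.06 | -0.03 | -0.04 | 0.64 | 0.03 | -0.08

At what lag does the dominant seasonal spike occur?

5

The largest autocorrelation is r_5 = 0.64; the remaining lags stay at or below 0.03.
The dominant spike at lag 5 indicates a seasonal period of 5.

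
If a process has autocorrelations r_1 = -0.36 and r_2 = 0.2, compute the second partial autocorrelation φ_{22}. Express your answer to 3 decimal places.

0.081

φ_{22} = (r_2 − r_1²) / (1 − r_1²)
r_1² = (-0.36)² = 0.1296
Numerator = 0.2 − 0.1296 = 0.0704; denominator = 1 − 0.1296 = 0.8704
φ_{22} = 0.0704 / 0.8704 = 0.081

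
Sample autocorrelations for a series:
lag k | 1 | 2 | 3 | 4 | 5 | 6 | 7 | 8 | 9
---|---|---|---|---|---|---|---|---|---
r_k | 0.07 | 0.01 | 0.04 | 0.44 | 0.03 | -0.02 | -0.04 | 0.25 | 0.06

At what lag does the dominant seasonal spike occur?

4

The largest autocorrelation is r_4 = 0.44, with a weaker echo at lag 8 (0.25); the remaining lags stay at or below 0.07.
The dominant spike at lag 4 indicates a seasonal period of 4.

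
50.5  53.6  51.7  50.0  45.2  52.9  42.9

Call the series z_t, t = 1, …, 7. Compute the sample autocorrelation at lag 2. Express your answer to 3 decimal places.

0.258

Mean z̄ = (50.5 + 53.6 + 51.7 + 50.0 + 45.2 + 52.9 + 42.9)/7 = 49.5429
Numerator Σ_{t=1}^{5}(z_t−z̄)(z_{t+2}−z̄) = 24.9349
Denominator Σ(z_t−z̄)² = 96.4971
r_2 = 24.9349 / 96.4971 = 0.258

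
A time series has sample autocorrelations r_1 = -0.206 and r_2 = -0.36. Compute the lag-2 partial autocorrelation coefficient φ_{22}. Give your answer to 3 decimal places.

φ_{22} = (r_2 − r_1²) / (1 − r_1²)
r_1² = (-0.206)² = 0.042436
Numerator = -0.36 − 0.0424 = -0.4024; denominator = 1 − 0.0424 = 0.9576
φ_{22} = -0.4024 / 0.9576 = -0.420

-0.420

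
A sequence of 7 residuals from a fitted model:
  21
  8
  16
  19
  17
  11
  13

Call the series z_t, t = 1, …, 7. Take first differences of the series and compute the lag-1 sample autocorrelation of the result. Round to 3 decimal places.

-0.304

First differences Δz: -13, 8, 3, -2, -6, 2
Mean of differences = -1.3333
Numerator Σ(Δz_t−Δz̄)(Δz_{t+1}−Δz̄) = -83.7778
Denominator Σ(Δz_t−Δz̄)² = 275.3333
r_1(Δz) = -83.7778 / 275.3333 = -0.304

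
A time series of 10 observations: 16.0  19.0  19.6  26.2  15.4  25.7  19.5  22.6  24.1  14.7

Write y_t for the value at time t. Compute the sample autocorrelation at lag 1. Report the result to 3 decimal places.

Mean ȳ = (16.0 + 19.0 + 19.6 + 26.2 + 15.4 + 25.7 + 19.5 + 22.6 + 24.1 + 14.7)/10 = 20.2800
Numerator Σ_{t=1}^{9}(y_t−ȳ)(y_{t+1}−ȳ) = -71.5064
Denominator Σ(y_t−ȳ)² = 160.3760
r_1 = -71.5064 / 160.3760 = -0.446

-0.446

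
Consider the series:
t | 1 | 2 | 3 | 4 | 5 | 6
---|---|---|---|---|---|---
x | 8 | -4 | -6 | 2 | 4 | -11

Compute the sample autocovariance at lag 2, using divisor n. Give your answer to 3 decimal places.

-18.231

Mean x̄ = (8 − 4 − 6 + 2 + 4 − 11)/6 = -1.1667
Deviations: 9.1667, -2.8333, -4.8333, 3.1667, 5.1667, -9.8333
Σ_{t=1}^{4}(x_t−x̄)(x_{t+2}−x̄) = -109.3889
γ_2 = -109.3889 / 6 = -18.231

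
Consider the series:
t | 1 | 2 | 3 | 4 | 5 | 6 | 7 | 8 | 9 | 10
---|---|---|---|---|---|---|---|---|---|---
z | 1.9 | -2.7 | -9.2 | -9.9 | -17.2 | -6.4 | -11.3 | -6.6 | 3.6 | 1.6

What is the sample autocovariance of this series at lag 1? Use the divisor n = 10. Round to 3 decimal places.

15.295

Mean z̄ = (1.9 − 2.7 − 9.2 − 9.9 − 17.2 − 6.4 − 11.3 − 6.6 + 3.6 + 1.6)/10 = -5.6200
Σ_{t=1}^{9}(z_t−z̄)(z_{t+1}−z̄) = 152.9516
γ_1 = 152.9516 / 10 = 15.295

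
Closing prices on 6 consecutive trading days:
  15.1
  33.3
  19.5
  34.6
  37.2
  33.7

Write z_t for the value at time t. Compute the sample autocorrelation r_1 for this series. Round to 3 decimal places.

-0.162

Mean z̄ = (15.1 + 33.3 + 19.5 + 34.6 + 37.2 + 33.7)/6 = 28.9000
Deviations from mean: -13.8000, 4.4000, -9.4000, 5.7000, 8.3000, 4.8000
Numerator Σ_{t=1}^{5}(z_t−z̄)(z_{t+1}−z̄) = -68.5100
Denominator Σ(z_t−z̄)² = 422.5800
r_1 = -68.5100 / 422.5800 = -0.162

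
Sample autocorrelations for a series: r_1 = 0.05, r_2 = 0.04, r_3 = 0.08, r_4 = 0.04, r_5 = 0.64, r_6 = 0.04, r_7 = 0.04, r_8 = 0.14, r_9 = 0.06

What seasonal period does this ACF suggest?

The largest autocorrelation is r_5 = 0.64; the remaining lags stay at or below 0.14.
The dominant spike at lag 5 indicates a seasonal period of 5.

5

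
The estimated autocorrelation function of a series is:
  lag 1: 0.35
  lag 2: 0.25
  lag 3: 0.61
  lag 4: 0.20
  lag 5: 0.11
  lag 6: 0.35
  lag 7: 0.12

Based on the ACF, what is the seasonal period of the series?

3

The largest autocorrelation is r_3 = 0.61; the remaining lags stay at or below 0.35. The elevated value at lag 1 (0.35), dropping to 0.25 at lag 2, reflects decaying short-term dependence rather than seasonality.
The dominant spike at lag 3 indicates a seasonal period of 3.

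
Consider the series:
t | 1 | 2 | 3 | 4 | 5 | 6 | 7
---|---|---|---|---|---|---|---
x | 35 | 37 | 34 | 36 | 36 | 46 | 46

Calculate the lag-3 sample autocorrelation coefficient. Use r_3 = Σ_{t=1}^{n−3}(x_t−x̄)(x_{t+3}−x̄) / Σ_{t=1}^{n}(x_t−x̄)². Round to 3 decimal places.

-0.249

Mean x̄ = (35 + 37 + 34 + 36 + 36 + 46 + 46)/7 = 38.5714
Deviations from mean: -3.5714, -1.5714, -4.5714, -2.5714, -2.5714, 7.4286, 7.4286
Σ(x_t−x̄)(x_{t+3}−x̄) = (9.1837) + (4.0408) + (-33.9592) + (-19.1020) = -39.8367
Denominator Σ(x_t−x̄)² = 159.7143
r_3 = -39.8367 / 159.7143 = -0.249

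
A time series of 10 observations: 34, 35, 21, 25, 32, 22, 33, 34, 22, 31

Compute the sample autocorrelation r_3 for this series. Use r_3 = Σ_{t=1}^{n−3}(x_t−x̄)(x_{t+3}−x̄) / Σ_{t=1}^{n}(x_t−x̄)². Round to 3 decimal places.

0.374

Mean x̄ = (34 + 35 + 21 + 25 + 32 + 22 + 33 + 34 + 22 + 31)/10 = 28.9000
Σ(x_t−x̄)(x_{t+3}−x̄) = (-19.8900) + (18.9100) + (54.5100) + (-15.9900) + (15.8100) + (47.6100) + (8.6100) = 109.5700
Denominator Σ(x_t−x̄)² = 292.9000
r_3 = 109.5700 / 292.9000 = 0.374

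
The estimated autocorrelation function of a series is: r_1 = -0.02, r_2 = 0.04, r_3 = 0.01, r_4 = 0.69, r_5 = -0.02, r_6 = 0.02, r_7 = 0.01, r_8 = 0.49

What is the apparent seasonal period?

The largest autocorrelation is r_4 = 0.69, with a weaker echo at lag 8 (0.49); the remaining lags stay at or below 0.04.
The dominant spike at lag 4 indicates a seasonal period of 4.

4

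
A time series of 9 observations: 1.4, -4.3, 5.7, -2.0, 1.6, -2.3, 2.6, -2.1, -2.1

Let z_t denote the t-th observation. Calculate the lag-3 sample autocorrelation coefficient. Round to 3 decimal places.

-0.338

Mean z̄ = (1.4 − 4.3 + 5.7 − 2.0 + 1.6 − 2.3 + 2.6 − 2.1 − 2.1)/9 = -0.1667
Numerator Σ_{t=1}^{6}(z_t−z̄)(z_{t+3}−z̄) = -27.0533
Denominator Σ(z_t−z̄)² = 80.1200
r_3 = -27.0533 / 80.1200 = -0.338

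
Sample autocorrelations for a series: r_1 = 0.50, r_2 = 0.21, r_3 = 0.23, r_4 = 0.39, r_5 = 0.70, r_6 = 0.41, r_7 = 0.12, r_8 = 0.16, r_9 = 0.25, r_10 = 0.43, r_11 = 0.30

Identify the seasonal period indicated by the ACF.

5

The largest autocorrelation is r_5 = 0.70; the remaining lags stay at or below 0.50. The elevated value at lag 1 (0.50), dropping to 0.21 at lag 2, reflects decaying short-term dependence rather than seasonality.
The dominant spike at lag 5 indicates a seasonal period of 5.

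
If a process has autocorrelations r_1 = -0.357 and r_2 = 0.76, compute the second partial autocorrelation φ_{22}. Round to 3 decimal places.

0.725

φ_{22} = (r_2 − r_1²) / (1 − r_1²)
r_1² = (-0.357)² = 0.127449
Numerator = 0.76 − 0.1274 = 0.6326; denominator = 1 − 0.1274 = 0.8726
φ_{22} = 0.6326 / 0.8726 = 0.725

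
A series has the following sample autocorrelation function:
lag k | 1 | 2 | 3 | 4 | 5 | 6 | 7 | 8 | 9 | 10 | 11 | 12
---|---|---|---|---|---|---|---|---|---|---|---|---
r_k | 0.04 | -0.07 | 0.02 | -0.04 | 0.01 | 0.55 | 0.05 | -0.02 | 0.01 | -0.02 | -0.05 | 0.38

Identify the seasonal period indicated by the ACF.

The largest autocorrelation is r_6 = 0.55, with a weaker echo at lag 12 (0.38); the remaining lags stay at or below 0.05.
The dominant spike at lag 6 indicates a seasonal period of 6.

6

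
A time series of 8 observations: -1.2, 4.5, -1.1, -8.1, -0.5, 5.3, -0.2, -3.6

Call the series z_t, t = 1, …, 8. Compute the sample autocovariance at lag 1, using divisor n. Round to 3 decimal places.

-0.102

Mean z̄ = (-1.2 + 4.5 − 1.1 − 8.1 − 0.5 + 5.3 − 0.2 − 3.6)/8 = -0.6125
Σ_{t=1}^{7}(z_t−z̄)(z_{t+1}−z̄) = -0.8164
γ_1 = -0.8164 / 8 = -0.102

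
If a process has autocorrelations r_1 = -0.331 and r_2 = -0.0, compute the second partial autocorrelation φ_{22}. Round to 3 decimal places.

φ_{22} = (r_2 − r_1²) / (1 − r_1²)
r_1² = (-0.331)² = 0.109561
Numerator = -0.0 − 0.1096 = -0.1096; denominator = 1 − 0.1096 = 0.8904
φ_{22} = -0.1096 / 0.8904 = -0.123

-0.123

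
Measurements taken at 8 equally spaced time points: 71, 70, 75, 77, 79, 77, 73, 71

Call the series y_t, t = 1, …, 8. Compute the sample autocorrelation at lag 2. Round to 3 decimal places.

Mean ȳ = (71 + 70 + 75 + 77 + 79 + 77 + 73 + 71)/8 = 74.1250
Σ(y_t−ȳ)(y_{t+2}−ȳ) = (-2.7344) + (-11.8594) + (4.2656) + (8.2656) + (-5.4844) + (-8.9844) = -16.5313
Denominator Σ(y_t−ȳ)² = 78.8750
r_2 = -16.5313 / 78.8750 = -0.210

-0.210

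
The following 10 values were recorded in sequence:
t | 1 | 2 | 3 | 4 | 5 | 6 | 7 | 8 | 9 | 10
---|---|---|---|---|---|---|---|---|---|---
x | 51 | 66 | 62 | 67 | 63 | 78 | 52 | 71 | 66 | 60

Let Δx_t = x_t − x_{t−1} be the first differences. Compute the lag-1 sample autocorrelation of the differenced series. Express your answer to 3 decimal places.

-0.695

First differences Δx: 15, -4, 5, -4, 15, -26, 19, -5, -6
Mean of differences = 1.0000
Numerator Σ(Δx_t−Δx̄)(Δx_{t+1}−Δx̄) = -1110.0000
Denominator Σ(Δx_t−Δx̄)² = 1596.0000
r_1(Δx) = -1110.0000 / 1596.0000 = -0.695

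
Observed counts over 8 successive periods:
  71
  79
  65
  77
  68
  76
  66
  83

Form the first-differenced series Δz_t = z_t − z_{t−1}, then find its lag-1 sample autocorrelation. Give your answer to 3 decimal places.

-0.753

First differences Δz: 8, -14, 12, -9, 8, -10, 17
Mean of differences = 1.7143
Numerator Σ(Δz_t−Δz̄)(Δz_{t+1}−Δz̄) = -690.6531
Denominator Σ(Δz_t−Δz̄)² = 917.4286
r_1(Δz) = -690.6531 / 917.4286 = -0.753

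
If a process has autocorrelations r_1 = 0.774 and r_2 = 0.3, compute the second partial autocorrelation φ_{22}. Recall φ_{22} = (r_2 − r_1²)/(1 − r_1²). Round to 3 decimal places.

-0.746

φ_{22} = (r_2 − r_1²) / (1 − r_1²)
r_1² = (0.774)² = 0.599076
Numerator = 0.3 − 0.5991 = -0.2991; denominator = 1 − 0.5991 = 0.4009
φ_{22} = -0.2991 / 0.4009 = -0.746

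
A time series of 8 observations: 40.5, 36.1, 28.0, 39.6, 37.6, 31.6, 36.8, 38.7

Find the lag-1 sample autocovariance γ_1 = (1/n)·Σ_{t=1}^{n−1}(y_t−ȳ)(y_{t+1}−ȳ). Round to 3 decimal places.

-3.887

Mean ȳ = (40.5 + 36.1 + 28.0 + 39.6 + 37.6 + 31.6 + 36.8 + 38.7)/8 = 36.1125
Σ_{t=1}^{7}(y_t−ȳ)(y_{t+1}−ȳ) = -31.0939
γ_1 = -31.0939 / 8 = -3.887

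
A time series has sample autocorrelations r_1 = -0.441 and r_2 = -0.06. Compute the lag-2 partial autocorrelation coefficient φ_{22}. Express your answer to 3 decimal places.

φ_{22} = (r_2 − r_1²) / (1 − r_1²)
r_1² = (-0.441)² = 0.194481
Numerator = -0.06 − 0.1945 = -0.2545; denominator = 1 − 0.1945 = 0.8055
φ_{22} = -0.2545 / 0.8055 = -0.316

-0.316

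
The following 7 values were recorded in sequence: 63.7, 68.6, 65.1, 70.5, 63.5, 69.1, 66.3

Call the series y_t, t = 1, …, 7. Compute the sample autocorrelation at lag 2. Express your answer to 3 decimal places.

0.601

Mean ȳ = (63.7 + 68.6 + 65.1 + 70.5 + 63.5 + 69.1 + 66.3)/7 = 66.6857
Deviations from mean: -2.9857, 1.9143, -1.5857, 3.8143, -3.1857, 2.4143, -0.3857
Σ(y_t−ȳ)(y_{t+2}−ȳ) = (4.7345) + (7.3016) + (5.0516) + (9.2088) + (1.2288) = 27.5253
Denominator Σ(y_t−ȳ)² = 45.7686
r_2 = 27.5253 / 45.7686 = 0.601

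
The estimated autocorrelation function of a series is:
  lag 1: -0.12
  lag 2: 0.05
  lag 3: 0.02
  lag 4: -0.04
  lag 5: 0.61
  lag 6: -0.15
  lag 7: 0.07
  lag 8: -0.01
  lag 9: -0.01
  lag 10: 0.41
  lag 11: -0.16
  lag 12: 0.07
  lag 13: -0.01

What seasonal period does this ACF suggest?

5

The largest autocorrelation is r_5 = 0.61, with a weaker echo at lag 10 (0.41); the remaining lags stay at or below 0.07.
The dominant spike at lag 5 indicates a seasonal period of 5.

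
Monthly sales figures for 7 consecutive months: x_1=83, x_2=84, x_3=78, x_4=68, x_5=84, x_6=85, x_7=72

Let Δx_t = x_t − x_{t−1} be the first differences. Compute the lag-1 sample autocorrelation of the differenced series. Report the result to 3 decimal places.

First differences Δx: 1, -6, -10, 16, 1, -13
Mean of differences = -1.8333
Numerator Σ(Δx_t−Δx̄)(Δx_{t+1}−Δx̄) = -104.5278
Denominator Σ(Δx_t−Δx̄)² = 542.8333
r_1(Δx) = -104.5278 / 542.8333 = -0.193

-0.193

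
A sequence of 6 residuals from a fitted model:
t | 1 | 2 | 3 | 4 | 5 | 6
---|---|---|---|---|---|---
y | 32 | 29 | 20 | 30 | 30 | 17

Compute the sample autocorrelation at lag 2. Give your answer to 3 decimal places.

Mean ȳ = (32 + 29 + 20 + 30 + 30 + 17)/6 = 26.3333
Deviations from mean: 5.6667, 2.6667, -6.3333, 3.6667, 3.6667, -9.3333
Σ(y_t−ȳ)(y_{t+2}−ȳ) = (-35.8889) + (9.7778) + (-23.2222) + (-34.2222) = -83.5556
Denominator Σ(y_t−ȳ)² = 193.3333
r_2 = -83.5556 / 193.3333 = -0.432

-0.432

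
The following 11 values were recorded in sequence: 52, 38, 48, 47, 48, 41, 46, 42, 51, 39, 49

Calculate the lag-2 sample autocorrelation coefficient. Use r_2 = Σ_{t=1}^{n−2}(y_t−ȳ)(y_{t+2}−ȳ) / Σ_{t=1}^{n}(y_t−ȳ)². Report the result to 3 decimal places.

Mean ȳ = (52 + 38 + 48 + 47 + 48 + 41 + 46 + 42 + 51 + 39 + 49)/11 = 45.5455
Numerator Σ_{t=1}^{9}(y_t−ȳ)(y_{t+2}−ȳ) = 66.0413
Denominator Σ(y_t−ȳ)² = 230.7273
r_2 = 66.0413 / 230.7273 = 0.286

0.286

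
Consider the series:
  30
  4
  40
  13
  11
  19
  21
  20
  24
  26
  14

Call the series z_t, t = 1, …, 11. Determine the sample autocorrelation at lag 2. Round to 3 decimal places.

0.111

Mean z̄ = (30 + 4 + 40 + 13 + 11 + 19 + 21 + 20 + 24 + 26 + 14)/11 = 20.1818
Numerator Σ_{t=1}^{9}(z_t−z̄)(z_{t+2}−z̄) = 108.4793
Denominator Σ(z_t−z̄)² = 975.6364
r_2 = 108.4793 / 975.6364 = 0.111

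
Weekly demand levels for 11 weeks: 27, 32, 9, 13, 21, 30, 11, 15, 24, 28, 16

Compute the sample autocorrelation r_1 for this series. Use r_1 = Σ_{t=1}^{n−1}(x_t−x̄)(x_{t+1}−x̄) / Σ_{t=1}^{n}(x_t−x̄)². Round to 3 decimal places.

Mean x̄ = (27 + 32 + 9 + 13 + 21 + 30 + 11 + 15 + 24 + 28 + 16)/11 = 20.5455
Numerator Σ_{t=1}^{10}(x_t−x̄)(x_{t+1}−x̄) = -34.9339
Denominator Σ(x_t−x̄)² = 662.7273
r_1 = -34.9339 / 662.7273 = -0.053

-0.053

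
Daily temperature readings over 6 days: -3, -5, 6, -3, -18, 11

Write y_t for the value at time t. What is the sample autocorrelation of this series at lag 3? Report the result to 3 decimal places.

0.306

Mean ȳ = (-3 − 5 + 6 − 3 − 18 + 11)/6 = -2.0000
Deviations from mean: -1.0000, -3.0000, 8.0000, -1.0000, -16.0000, 13.0000
Σ(y_t−ȳ)(y_{t+3}−ȳ) = (1.0000) + (48.0000) + (104.0000) = 153.0000
Denominator Σ(y_t−ȳ)² = 500.0000
r_3 = 153.0000 / 500.0000 = 0.306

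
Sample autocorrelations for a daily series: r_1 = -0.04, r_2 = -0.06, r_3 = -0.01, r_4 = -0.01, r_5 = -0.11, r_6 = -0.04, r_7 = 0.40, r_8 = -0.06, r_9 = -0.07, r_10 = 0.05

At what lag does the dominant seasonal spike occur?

The largest autocorrelation is r_7 = 0.40; the remaining lags stay at or below 0.05.
The dominant spike at lag 7 indicates a seasonal period of 7.

7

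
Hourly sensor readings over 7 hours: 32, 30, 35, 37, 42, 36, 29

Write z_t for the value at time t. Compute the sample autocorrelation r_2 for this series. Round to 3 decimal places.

-0.374

Mean z̄ = (32 + 30 + 35 + 37 + 42 + 36 + 29)/7 = 34.4286
Deviations from mean: -2.4286, -4.4286, 0.5714, 2.5714, 7.5714, 1.5714, -5.4286
Numerator Σ_{t=1}^{5}(z_t−z̄)(z_{t+2}−z̄) = -45.5102
Denominator Σ(z_t−z̄)² = 121.7143
r_2 = -45.5102 / 121.7143 = -0.374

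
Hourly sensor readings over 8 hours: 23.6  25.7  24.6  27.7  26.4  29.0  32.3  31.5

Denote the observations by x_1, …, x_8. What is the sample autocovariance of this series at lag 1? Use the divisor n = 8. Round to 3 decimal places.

4.514

Mean x̄ = (23.6 + 25.7 + 24.6 + 27.7 + 26.4 + 29.0 + 32.3 + 31.5)/8 = 27.6000
Deviations: -4.0000, -1.9000, -3.0000, 0.1000, -1.2000, 1.4000, 4.7000, 3.9000
Σ_{t=1}^{7}(x_t−x̄)(x_{t+1}−x̄) = 36.1100
γ_1 = 36.1100 / 8 = 4.514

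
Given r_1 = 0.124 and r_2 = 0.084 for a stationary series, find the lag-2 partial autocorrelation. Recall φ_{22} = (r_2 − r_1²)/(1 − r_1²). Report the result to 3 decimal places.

φ_{22} = (r_2 − r_1²) / (1 − r_1²)
r_1² = (0.124)² = 0.015376
Numerator = 0.084 − 0.0154 = 0.0686; denominator = 1 − 0.0154 = 0.9846
φ_{22} = 0.0686 / 0.9846 = 0.070

0.070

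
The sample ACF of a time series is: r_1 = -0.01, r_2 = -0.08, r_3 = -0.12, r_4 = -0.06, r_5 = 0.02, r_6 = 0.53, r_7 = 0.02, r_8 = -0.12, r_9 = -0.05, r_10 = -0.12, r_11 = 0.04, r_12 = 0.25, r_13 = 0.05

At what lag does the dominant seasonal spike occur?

6

The largest autocorrelation is r_6 = 0.53, with a weaker echo at lag 12 (0.25); the remaining lags stay at or below 0.05.
The dominant spike at lag 6 indicates a seasonal period of 6.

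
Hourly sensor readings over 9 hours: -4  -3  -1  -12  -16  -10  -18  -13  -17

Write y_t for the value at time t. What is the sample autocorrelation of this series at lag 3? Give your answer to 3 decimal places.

Mean ȳ = (-4 − 3 − 1 − 12 − 16 − 10 − 18 − 13 − 17)/9 = -10.4444
Numerator Σ_{t=1}^{6}(y_t−ȳ)(y_{t+3}−ȳ) = -24.1481
Denominator Σ(y_t−ȳ)² = 326.2222
r_3 = -24.1481 / 326.2222 = -0.074

-0.074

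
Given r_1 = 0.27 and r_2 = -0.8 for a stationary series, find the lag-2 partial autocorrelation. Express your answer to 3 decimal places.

φ_{22} = (r_2 − r_1²) / (1 − r_1²)
r_1² = (0.27)² = 0.0729
Numerator = -0.8 − 0.0729 = -0.8729; denominator = 1 − 0.0729 = 0.9271
φ_{22} = -0.8729 / 0.9271 = -0.942

-0.942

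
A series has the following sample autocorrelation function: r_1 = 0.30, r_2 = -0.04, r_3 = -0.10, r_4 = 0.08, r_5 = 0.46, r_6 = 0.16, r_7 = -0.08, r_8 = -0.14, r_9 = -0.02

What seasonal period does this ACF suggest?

5

The largest autocorrelation is r_5 = 0.46; the remaining lags stay at or below 0.30.
The dominant spike at lag 5 indicates a seasonal period of 5.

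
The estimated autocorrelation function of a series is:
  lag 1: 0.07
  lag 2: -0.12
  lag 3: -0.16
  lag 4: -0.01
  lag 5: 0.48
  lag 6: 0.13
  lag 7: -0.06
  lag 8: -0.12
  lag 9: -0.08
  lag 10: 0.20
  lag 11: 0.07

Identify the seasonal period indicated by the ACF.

5

The largest autocorrelation is r_5 = 0.48, with a weaker echo at lag 10 (0.20); the remaining lags stay at or below 0.13.
The dominant spike at lag 5 indicates a seasonal period of 5.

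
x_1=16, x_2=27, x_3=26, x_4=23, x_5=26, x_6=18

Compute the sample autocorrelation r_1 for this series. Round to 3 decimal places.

-0.259

Mean x̄ = (16 + 27 + 26 + 23 + 26 + 18)/6 = 22.6667
Deviations from mean: -6.6667, 4.3333, 3.3333, 0.3333, 3.3333, -4.6667
Σ(x_t−x̄)(x_{t+1}−x̄) = (-28.8889) + (14.4444) + (1.1111) + (1.1111) + (-15.5556) = -27.7778
Denominator Σ(x_t−x̄)² = 107.3333
r_1 = -27.7778 / 107.3333 = -0.259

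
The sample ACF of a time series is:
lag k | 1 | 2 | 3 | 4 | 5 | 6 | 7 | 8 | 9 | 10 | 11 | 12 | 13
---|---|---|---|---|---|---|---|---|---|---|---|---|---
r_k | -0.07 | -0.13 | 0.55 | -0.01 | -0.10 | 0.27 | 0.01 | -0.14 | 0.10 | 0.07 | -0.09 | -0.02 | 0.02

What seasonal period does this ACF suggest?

The largest autocorrelation is r_3 = 0.55, with a weaker echo at lag 6 (0.27); the remaining lags stay at or below 0.10.
The dominant spike at lag 3 indicates a seasonal period of 3.

3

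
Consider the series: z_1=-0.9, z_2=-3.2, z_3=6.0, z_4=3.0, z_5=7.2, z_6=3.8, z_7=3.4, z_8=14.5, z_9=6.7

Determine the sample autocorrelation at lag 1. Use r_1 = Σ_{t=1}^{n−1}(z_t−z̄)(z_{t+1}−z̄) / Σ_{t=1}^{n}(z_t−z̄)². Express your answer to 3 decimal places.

Mean z̄ = (-0.9 − 3.2 + 6.0 + 3.0 + 7.2 + 3.8 + 3.4 + 14.5 + 6.7)/9 = 4.5000
Numerator Σ_{t=1}^{8}(z_t−z̄)(z_{t+1}−z̄) = 33.6100
Denominator Σ(z_t−z̄)² = 206.7800
r_1 = 33.6100 / 206.7800 = 0.163

0.163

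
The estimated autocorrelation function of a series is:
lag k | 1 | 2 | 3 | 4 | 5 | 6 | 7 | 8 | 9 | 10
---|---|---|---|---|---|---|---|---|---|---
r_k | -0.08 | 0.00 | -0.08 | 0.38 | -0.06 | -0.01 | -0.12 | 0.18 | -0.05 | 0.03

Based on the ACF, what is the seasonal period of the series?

The largest autocorrelation is r_4 = 0.38, with a weaker echo at lag 8 (0.18); the remaining lags stay at or below 0.03.
The dominant spike at lag 4 indicates a seasonal period of 4.

4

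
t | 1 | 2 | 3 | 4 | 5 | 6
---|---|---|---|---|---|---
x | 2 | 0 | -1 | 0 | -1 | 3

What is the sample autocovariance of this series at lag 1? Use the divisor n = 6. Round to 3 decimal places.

Mean x̄ = (2 + 0 − 1 + 0 − 1 + 3)/6 = 0.5000
Deviations: 1.5000, -0.5000, -1.5000, -0.5000, -1.5000, 2.5000
Σ_{t=1}^{5}(x_t−x̄)(x_{t+1}−x̄) = -2.2500
γ_1 = -2.2500 / 6 = -0.375

-0.375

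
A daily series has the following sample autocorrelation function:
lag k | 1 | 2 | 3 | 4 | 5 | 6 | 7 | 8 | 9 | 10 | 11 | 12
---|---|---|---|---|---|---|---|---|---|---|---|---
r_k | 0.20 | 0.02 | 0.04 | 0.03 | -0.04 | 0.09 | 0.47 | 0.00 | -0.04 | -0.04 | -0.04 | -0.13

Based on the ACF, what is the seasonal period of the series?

7

The largest autocorrelation is r_7 = 0.47; the remaining lags stay at or below 0.20. The elevated value at lag 1 (0.20), dropping to 0.02 at lag 2, reflects decaying short-term dependence rather than seasonality.
The dominant spike at lag 7 indicates a seasonal period of 7.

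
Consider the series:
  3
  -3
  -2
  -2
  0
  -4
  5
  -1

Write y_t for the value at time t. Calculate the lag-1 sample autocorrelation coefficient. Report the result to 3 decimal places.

Mean ȳ = (3 − 3 − 2 − 2 + 0 − 4 + 5 − 1)/8 = -0.5000
Deviations from mean: 3.5000, -2.5000, -1.5000, -1.5000, 0.5000, -3.5000, 5.5000, -0.5000
Σ(y_t−ȳ)(y_{t+1}−ȳ) = (-8.7500) + (3.7500) + (2.2500) + (-0.7500) + (-1.7500) + (-19.2500) + (-2.7500) = -27.2500
Denominator Σ(y_t−ȳ)² = 66.0000
r_1 = -27.2500 / 66.0000 = -0.413

-0.413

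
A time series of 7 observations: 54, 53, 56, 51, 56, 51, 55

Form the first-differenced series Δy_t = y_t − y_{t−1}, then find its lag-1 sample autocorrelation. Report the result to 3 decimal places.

First differences Δy: -1, 3, -5, 5, -5, 4
Mean of differences = 0.1667
Numerator Σ(Δy_t−Δȳ)(Δy_{t+1}−Δȳ) = -87.6944
Denominator Σ(Δy_t−Δȳ)² = 100.8333
r_1(Δy) = -87.6944 / 100.8333 = -0.870

-0.870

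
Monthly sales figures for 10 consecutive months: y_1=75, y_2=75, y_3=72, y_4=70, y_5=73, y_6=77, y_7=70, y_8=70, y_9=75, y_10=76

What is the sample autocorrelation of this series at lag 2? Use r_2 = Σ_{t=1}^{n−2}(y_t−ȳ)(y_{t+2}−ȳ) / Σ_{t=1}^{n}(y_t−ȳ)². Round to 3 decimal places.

Mean ȳ = (75 + 75 + 72 + 70 + 73 + 77 + 70 + 70 + 75 + 76)/10 = 73.3000
Numerator Σ_{t=1}^{8}(y_t−ȳ)(y_{t+2}−ȳ) = -45.3800
Denominator Σ(y_t−ȳ)² = 64.1000
r_2 = -45.3800 / 64.1000 = -0.708

-0.708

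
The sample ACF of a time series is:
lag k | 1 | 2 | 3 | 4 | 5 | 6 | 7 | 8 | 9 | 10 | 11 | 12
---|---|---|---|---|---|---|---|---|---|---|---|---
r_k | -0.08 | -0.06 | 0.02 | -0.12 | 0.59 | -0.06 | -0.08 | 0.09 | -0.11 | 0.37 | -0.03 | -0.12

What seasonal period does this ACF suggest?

5

The largest autocorrelation is r_5 = 0.59, with a weaker echo at lag 10 (0.37); the remaining lags stay at or below 0.09.
The dominant spike at lag 5 indicates a seasonal period of 5.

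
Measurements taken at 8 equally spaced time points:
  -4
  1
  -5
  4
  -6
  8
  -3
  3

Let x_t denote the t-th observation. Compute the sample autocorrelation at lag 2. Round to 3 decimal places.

Mean x̄ = (-4 + 1 − 5 + 4 − 6 + 8 − 3 + 3)/8 = -0.2500
Numerator Σ_{t=1}^{6}(x_t−x̄)(x_{t+2}−x̄) = 128.1250
Denominator Σ(x_t−x̄)² = 175.5000
r_2 = 128.1250 / 175.5000 = 0.730

0.730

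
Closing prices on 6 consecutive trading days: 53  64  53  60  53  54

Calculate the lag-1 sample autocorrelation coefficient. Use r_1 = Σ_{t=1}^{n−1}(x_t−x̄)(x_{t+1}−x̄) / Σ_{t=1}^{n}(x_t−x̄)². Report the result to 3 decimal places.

-0.605

Mean x̄ = (53 + 64 + 53 + 60 + 53 + 54)/6 = 56.1667
Σ(x_t−x̄)(x_{t+1}−x̄) = (-24.8056) + (-24.8056) + (-12.1389) + (-12.1389) + (6.8611) = -67.0278
Denominator Σ(x_t−x̄)² = 110.8333
r_1 = -67.0278 / 110.8333 = -0.605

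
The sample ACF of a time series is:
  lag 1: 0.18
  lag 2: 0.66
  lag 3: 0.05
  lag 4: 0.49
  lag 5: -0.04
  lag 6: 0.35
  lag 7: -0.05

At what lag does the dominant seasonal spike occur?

2

The largest autocorrelation is r_2 = 0.66, with weaker echoes at lags 4 (0.49) and 6 (0.35); the remaining lags stay at or below 0.18.
The dominant spike at lag 2 indicates a seasonal period of 2.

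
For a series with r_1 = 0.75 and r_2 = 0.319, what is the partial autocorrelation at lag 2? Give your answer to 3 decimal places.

φ_{22} = (r_2 − r_1²) / (1 − r_1²)
r_1² = (0.75)² = 0.5625
Numerator = 0.319 − 0.5625 = -0.2435; denominator = 1 − 0.5625 = 0.4375
φ_{22} = -0.2435 / 0.4375 = -0.557

-0.557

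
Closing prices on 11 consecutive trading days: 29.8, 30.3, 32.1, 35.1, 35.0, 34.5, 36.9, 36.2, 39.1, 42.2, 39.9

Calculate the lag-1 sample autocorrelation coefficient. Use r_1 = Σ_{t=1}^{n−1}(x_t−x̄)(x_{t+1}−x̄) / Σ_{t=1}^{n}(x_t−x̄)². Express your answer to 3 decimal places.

0.690

Mean x̄ = (29.8 + 30.3 + 32.1 + 35.1 + 35.0 + 34.5 + 36.9 + 36.2 + 39.1 + 42.2 + 39.9)/11 = 35.5545
Numerator Σ_{t=1}^{10}(x_t−x̄)(x_{t+1}−x̄) = 104.9734
Denominator Σ(x_t−x̄)² = 152.1273
r_1 = 104.9734 / 152.1273 = 0.690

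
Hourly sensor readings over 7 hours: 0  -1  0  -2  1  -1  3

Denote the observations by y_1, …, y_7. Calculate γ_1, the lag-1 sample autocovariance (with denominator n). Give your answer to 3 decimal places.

Mean ȳ = (0 − 1 + 0 − 2 + 1 − 1 + 3)/7 = 0.0000
Deviations: 0.0000, -1.0000, 0.0000, -2.0000, 1.0000, -1.0000, 3.0000
Σ_{t=1}^{6}(y_t−ȳ)(y_{t+1}−ȳ) = -6.0000
γ_1 = -6.0000 / 7 = -0.857

-0.857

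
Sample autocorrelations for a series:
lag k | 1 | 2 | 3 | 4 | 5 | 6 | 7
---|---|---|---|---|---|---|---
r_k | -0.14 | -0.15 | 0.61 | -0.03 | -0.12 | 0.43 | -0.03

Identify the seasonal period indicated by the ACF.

3

The largest autocorrelation is r_3 = 0.61, with a weaker echo at lag 6 (0.43); the remaining lags stay at or below -0.03.
The dominant spike at lag 3 indicates a seasonal period of 3.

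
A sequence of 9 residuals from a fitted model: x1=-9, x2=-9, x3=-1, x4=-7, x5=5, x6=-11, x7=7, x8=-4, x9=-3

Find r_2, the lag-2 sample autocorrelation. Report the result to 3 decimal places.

Mean x̄ = (-9 − 9 − 1 − 7 + 5 − 11 + 7 − 4 − 3)/9 = -3.5556
Σ(x_t−x̄)(x_{t+2}−x̄) = (-13.9136) + (18.7531) + (21.8642) + (25.6420) + (90.3086) + (3.3086) + (5.8642) = 151.8272
Denominator Σ(x_t−x̄)² = 318.2222
r_2 = 151.8272 / 318.2222 = 0.477

0.477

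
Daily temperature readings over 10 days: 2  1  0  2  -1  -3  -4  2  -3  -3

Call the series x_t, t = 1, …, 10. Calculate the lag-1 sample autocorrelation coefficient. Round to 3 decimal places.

Mean x̄ = (2 + 1 + 0 + 2 − 1 − 3 − 4 + 2 − 3 − 3)/10 = -0.7000
Numerator Σ_{t=1}^{9}(x_t−x̄)(x_{t+1}−x̄) = 5.3100
Denominator Σ(x_t−x̄)² = 52.1000
r_1 = 5.3100 / 52.1000 = 0.102

0.102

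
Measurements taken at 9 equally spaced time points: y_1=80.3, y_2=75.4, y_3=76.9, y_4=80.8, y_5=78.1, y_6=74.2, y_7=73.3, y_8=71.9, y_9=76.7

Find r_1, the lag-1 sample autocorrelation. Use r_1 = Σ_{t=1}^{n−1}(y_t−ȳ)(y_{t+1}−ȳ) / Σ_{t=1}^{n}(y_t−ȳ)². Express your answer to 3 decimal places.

Mean ȳ = (80.3 + 75.4 + 76.9 + 80.8 + 78.1 + 74.2 + 73.3 + 71.9 + 76.7)/9 = 76.4000
Numerator Σ_{t=1}^{8}(y_t−ȳ)(y_{t+1}−ȳ) = 20.9600
Denominator Σ(y_t−ȳ)² = 73.5000
r_1 = 20.9600 / 73.5000 = 0.285

0.285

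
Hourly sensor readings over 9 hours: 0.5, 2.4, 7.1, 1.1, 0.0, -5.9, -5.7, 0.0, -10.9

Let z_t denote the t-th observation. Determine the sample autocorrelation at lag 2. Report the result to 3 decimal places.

Mean z̄ = (0.5 + 2.4 + 7.1 + 1.1 + 0.0 − 5.9 − 5.7 + 0.0 − 10.9)/9 = -1.2667
Σ(z_t−z̄)(z_{t+2}−z̄) = (14.7811) + (8.6778) + (10.5978) + (-10.9656) + (-5.6156) + (-5.8689) + (42.7078) = 54.3144
Denominator Σ(z_t−z̄)² = 229.3000
r_2 = 54.3144 / 229.3000 = 0.237

0.237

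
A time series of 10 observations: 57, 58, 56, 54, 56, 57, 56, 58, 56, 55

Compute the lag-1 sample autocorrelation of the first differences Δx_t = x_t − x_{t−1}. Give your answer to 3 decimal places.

First differences Δx: 1, -2, -2, 2, 1, -1, 2, -2, -1
Mean of differences = -0.2222
Numerator Σ(Δx_t−Δx̄)(Δx_{t+1}−Δx̄) = -5.4938
Denominator Σ(Δx_t−Δx̄)² = 23.5556
r_1(Δx) = -5.4938 / 23.5556 = -0.233

-0.233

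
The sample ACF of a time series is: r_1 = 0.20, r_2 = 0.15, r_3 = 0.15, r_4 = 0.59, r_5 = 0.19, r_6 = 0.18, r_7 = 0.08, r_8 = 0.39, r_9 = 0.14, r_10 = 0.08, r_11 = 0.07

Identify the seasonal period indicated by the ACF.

The largest autocorrelation is r_4 = 0.59, with a weaker echo at lag 8 (0.39); the remaining lags stay at or below 0.20.
The dominant spike at lag 4 indicates a seasonal period of 4.

4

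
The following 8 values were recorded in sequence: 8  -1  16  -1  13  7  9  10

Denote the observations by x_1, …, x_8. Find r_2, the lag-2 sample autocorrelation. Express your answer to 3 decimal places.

Mean x̄ = (8 − 1 + 16 − 1 + 13 + 7 + 9 + 10)/8 = 7.6250
Σ(x_t−x̄)(x_{t+2}−x̄) = (3.1406) + (74.3906) + (45.0156) + (5.3906) + (7.3906) + (-1.4844) = 133.8438
Denominator Σ(x_t−x̄)² = 255.8750
r_2 = 133.8438 / 255.8750 = 0.523

0.523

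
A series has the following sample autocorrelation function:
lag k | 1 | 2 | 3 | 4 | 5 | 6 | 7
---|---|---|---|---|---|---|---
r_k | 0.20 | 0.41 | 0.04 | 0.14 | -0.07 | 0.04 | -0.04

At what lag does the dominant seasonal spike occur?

2

The largest autocorrelation is r_2 = 0.41; the remaining lags stay at or below 0.20.
The dominant spike at lag 2 indicates a seasonal period of 2.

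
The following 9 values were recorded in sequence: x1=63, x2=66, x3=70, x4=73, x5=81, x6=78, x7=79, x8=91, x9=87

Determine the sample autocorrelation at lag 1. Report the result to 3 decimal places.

0.598

Mean x̄ = (63 + 66 + 70 + 73 + 81 + 78 + 79 + 91 + 87)/9 = 76.4444
Numerator Σ_{t=1}^{8}(x_t−x̄)(x_{t+1}−x̄) = 416.1358
Denominator Σ(x_t−x̄)² = 696.2222
r_1 = 416.1358 / 696.2222 = 0.598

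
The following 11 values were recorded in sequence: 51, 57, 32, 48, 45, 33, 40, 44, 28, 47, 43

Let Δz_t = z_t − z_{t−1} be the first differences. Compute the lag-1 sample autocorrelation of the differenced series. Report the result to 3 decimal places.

First differences Δz: 6, -25, 16, -3, -12, 7, 4, -16, 19, -4
Mean of differences = -0.8000
Numerator Σ(Δz_t−Δz̄)(Δz_{t+1}−Δz̄) = -1070.6400
Denominator Σ(Δz_t−Δz̄)² = 1761.6000
r_1(Δz) = -1070.6400 / 1761.6000 = -0.608

-0.608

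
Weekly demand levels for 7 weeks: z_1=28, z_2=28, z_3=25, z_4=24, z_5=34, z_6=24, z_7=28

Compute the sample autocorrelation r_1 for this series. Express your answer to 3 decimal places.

-0.546

Mean z̄ = (28 + 28 + 25 + 24 + 34 + 24 + 28)/7 = 27.2857
Deviations from mean: 0.7143, 0.7143, -2.2857, -3.2857, 6.7143, -3.2857, 0.7143
Numerator Σ_{t=1}^{6}(z_t−z̄)(z_{t+1}−z̄) = -40.0816
Denominator Σ(z_t−z̄)² = 73.4286
r_1 = -40.0816 / 73.4286 = -0.546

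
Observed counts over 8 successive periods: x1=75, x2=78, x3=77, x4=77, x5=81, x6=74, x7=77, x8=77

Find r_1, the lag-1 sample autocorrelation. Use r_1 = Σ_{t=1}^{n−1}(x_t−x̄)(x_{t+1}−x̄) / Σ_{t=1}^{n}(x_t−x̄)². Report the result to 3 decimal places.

Mean x̄ = (75 + 78 + 77 + 77 + 81 + 74 + 77 + 77)/8 = 77.0000
Deviations from mean: -2.0000, 1.0000, 0.0000, 0.0000, 4.0000, -3.0000, 0.0000, 0.0000
Numerator Σ_{t=1}^{7}(x_t−x̄)(x_{t+1}−x̄) = -14.0000
Denominator Σ(x_t−x̄)² = 30.0000
r_1 = -14.0000 / 30.0000 = -0.467

-0.467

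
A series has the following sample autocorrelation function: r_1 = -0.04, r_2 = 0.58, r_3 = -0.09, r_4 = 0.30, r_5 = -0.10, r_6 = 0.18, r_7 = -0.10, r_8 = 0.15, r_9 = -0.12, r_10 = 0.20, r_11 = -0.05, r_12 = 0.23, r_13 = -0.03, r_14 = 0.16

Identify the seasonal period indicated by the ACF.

The largest autocorrelation is r_2 = 0.58, with weaker echoes at lags 4 (0.30), 6 (0.18), 8 (0.15), 10 (0.20), 12 (0.23) and 14 (0.16); the remaining lags stay at or below -0.03.
The dominant spike at lag 2 indicates a seasonal period of 2.

2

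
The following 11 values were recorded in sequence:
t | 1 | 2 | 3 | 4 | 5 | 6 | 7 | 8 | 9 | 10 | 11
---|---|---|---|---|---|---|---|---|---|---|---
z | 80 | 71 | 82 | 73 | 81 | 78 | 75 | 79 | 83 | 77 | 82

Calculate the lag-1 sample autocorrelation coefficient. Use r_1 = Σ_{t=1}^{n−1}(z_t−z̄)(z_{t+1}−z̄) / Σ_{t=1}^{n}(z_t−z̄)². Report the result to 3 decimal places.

Mean z̄ = (80 + 71 + 82 + 73 + 81 + 78 + 75 + 79 + 83 + 77 + 82)/11 = 78.2727
Numerator Σ_{t=1}^{10}(z_t−z̄)(z_{t+1}−z̄) = -83.2562
Denominator Σ(z_t−z̄)² = 154.1818
r_1 = -83.2562 / 154.1818 = -0.540

-0.540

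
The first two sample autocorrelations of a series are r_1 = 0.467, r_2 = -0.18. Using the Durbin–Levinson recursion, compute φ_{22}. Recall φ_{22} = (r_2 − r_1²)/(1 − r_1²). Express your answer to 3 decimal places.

-0.509

φ_{22} = (r_2 − r_1²) / (1 − r_1²)
r_1² = (0.467)² = 0.218089
Numerator = -0.18 − 0.2181 = -0.3981; denominator = 1 − 0.2181 = 0.7819
φ_{22} = -0.3981 / 0.7819 = -0.509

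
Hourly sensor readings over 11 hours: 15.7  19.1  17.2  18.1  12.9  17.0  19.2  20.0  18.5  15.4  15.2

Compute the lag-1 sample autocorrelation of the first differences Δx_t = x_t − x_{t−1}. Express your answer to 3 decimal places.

First differences Δx: 3.4, -1.9, 0.9, -5.2, 4.1, 2.2, 0.8, -1.5, -3.1, -0.2
Mean of differences = -0.0500
Numerator Σ(Δx_t−Δx̄)(Δx_{t+1}−Δx̄) = -19.5075
Denominator Σ(Δx_t−Δx̄)² = 77.1850
r_1(Δx) = -19.5075 / 77.1850 = -0.253

-0.253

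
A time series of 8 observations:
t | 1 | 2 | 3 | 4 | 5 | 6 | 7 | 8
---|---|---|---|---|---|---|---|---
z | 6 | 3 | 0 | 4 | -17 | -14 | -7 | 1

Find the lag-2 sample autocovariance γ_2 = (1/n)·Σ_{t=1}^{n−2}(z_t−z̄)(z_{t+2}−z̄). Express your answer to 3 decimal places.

Mean z̄ = (6 + 3 + 0 + 4 − 17 − 14 − 7 + 1)/8 = -3.0000
Deviations: 9.0000, 6.0000, 3.0000, 7.0000, -14.0000, -11.0000, -4.0000, 4.0000
Σ_{t=1}^{6}(z_t−z̄)(z_{t+2}−z̄) = -38.0000
γ_2 = -38.0000 / 8 = -4.750

-4.750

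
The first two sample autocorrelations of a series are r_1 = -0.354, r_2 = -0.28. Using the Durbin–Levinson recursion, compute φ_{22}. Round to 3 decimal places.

-0.463

φ_{22} = (r_2 − r_1²) / (1 − r_1²)
r_1² = (-0.354)² = 0.125316
Numerator = -0.28 − 0.1253 = -0.4053; denominator = 1 − 0.1253 = 0.8747
φ_{22} = -0.4053 / 0.8747 = -0.463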